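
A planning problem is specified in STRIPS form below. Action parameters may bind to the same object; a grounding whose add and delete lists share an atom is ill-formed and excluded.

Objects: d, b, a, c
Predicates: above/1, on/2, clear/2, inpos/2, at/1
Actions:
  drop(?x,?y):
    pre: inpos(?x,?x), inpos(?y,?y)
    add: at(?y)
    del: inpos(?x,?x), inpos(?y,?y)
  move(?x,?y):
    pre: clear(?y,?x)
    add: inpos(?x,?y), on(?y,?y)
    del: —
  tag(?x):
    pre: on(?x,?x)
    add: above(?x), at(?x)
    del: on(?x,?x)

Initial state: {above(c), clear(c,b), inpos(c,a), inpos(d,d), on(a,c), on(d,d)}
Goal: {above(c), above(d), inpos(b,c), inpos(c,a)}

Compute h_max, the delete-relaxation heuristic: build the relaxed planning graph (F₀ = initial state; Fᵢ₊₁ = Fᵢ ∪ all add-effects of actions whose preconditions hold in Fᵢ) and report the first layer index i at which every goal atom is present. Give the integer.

1

F0 = init (6 atoms)
F1 = F0 ∪ {above(d), at(d), inpos(b,c), on(c,c)}  (10 atoms)
goal ⊆ F1  ⇒  h_max = 1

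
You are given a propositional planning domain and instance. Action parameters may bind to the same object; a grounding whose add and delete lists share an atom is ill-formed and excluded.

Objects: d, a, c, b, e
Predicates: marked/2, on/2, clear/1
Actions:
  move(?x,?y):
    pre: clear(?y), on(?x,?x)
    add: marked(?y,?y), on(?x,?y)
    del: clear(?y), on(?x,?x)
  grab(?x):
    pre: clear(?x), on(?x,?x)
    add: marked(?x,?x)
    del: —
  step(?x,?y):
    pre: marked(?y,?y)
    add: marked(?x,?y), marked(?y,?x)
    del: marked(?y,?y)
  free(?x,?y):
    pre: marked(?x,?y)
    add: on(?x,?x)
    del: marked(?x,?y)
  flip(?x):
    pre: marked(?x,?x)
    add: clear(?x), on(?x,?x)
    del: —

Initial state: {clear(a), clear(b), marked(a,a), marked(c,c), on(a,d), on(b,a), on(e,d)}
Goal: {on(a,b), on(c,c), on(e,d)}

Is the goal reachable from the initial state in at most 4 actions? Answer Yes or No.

1. free(a,a)  →  {clear(a), clear(b), marked(c,c), on(a,a), on(a,d), on(b,a), on(e,d)}
2. move(a,b)  →  {clear(a), marked(b,b), marked(c,c), on(a,b), on(a,d), on(b,a), on(e,d)}
3. free(c,c)  →  {clear(a), marked(b,b), on(a,b), on(a,d), on(b,a), on(c,c), on(e,d)}
optimal plan length = 3; 3 ≤ 4

Yes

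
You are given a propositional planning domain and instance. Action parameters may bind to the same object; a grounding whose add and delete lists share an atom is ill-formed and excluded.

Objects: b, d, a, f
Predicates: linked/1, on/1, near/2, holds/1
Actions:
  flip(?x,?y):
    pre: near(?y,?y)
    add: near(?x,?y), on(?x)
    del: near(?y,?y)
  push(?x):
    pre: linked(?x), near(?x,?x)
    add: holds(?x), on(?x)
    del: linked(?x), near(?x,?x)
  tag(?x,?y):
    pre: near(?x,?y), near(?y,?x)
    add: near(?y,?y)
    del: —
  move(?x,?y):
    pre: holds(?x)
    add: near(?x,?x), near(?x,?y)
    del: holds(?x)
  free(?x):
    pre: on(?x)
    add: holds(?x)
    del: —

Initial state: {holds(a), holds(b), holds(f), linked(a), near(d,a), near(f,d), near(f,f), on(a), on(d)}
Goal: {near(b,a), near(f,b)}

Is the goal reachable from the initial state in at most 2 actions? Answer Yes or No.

1. move(b,a)  →  {holds(a), holds(f), linked(a), near(b,a), near(b,b), near(d,a), near(f,d), near(f,f), on(a), on(d)}
2. flip(f,b)  →  {holds(a), holds(f), linked(a), near(b,a), near(d,a), near(f,b), near(f,d), near(f,f), on(a), on(d), on(f)}
optimal plan length = 2; 2 ≤ 2

Yes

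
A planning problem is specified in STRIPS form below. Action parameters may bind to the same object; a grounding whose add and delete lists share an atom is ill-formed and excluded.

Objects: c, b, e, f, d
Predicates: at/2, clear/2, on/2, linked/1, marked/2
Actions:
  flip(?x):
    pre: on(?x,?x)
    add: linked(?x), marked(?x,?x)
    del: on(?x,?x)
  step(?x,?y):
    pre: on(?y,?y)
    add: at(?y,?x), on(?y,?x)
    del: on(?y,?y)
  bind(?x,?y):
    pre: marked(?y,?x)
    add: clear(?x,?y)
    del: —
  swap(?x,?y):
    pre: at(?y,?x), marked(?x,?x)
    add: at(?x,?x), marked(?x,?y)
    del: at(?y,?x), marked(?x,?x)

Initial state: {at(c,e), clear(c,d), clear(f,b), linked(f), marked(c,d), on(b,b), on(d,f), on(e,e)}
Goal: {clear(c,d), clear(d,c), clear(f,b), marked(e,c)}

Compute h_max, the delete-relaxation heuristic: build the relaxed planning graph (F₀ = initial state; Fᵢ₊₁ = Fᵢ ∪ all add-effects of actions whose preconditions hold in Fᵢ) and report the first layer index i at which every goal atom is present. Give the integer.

F0 = init (8 atoms)
F1 = F0 ∪ {at(b,c), at(b,d), at(b,e), at(b,f), at(e,b), at(e,c), at(e,d), at(e,f), clear(d,c), linked(b), linked(e), marked(b,b), marked(e,e), on(b,c), on(b,d), on(b,e), on(b,f), on(e,b), on(e,c), on(e,d), on(e,f)}  (29 atoms)
F2 = F1 ∪ {at(b,b), at(e,e), clear(b,b), clear(e,e), marked(b,e), marked(e,b), marked(e,c)}  (36 atoms)
goal ⊆ F2  ⇒  h_max = 2

2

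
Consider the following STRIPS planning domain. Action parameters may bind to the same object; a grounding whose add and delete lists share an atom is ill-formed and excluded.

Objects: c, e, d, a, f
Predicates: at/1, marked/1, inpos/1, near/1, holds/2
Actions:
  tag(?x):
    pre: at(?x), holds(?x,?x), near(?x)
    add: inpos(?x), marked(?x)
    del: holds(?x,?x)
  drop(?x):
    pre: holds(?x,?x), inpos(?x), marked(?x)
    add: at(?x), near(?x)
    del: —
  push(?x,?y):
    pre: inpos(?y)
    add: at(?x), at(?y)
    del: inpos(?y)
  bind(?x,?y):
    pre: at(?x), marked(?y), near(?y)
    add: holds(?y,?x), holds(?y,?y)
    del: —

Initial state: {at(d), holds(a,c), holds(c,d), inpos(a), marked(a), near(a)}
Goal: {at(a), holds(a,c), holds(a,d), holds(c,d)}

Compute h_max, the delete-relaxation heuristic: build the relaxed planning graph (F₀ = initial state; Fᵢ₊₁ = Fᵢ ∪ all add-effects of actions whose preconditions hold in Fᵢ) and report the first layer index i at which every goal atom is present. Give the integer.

1

F0 = init (6 atoms)
F1 = F0 ∪ {at(a), at(c), at(e), at(f), holds(a,a), holds(a,d)}  (12 atoms)
goal ⊆ F1  ⇒  h_max = 1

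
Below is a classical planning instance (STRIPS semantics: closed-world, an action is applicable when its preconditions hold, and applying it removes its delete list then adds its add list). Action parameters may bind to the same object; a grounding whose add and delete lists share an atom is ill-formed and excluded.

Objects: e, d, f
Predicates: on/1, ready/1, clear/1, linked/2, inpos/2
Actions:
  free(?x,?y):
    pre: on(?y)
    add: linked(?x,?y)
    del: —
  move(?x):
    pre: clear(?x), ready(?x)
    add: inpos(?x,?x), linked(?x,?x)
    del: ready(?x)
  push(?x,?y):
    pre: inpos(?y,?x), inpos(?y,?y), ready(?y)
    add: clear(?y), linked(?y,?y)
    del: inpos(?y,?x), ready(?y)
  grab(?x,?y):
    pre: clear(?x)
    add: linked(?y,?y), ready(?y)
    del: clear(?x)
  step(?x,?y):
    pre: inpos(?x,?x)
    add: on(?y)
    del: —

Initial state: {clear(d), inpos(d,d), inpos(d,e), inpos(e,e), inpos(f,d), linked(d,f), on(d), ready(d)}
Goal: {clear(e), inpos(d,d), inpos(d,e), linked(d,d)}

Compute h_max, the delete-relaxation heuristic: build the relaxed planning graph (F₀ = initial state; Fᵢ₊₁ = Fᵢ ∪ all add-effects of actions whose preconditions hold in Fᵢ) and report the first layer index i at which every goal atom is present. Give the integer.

F0 = init (8 atoms)
F1 = F0 ∪ {linked(d,d), linked(e,d), linked(e,e), linked(f,d), linked(f,f), on(e), on(f), ready(e), ready(f)}  (17 atoms)
F2 = F1 ∪ {clear(e), linked(d,e), linked(e,f), linked(f,e)}  (21 atoms)
goal ⊆ F2  ⇒  h_max = 2

2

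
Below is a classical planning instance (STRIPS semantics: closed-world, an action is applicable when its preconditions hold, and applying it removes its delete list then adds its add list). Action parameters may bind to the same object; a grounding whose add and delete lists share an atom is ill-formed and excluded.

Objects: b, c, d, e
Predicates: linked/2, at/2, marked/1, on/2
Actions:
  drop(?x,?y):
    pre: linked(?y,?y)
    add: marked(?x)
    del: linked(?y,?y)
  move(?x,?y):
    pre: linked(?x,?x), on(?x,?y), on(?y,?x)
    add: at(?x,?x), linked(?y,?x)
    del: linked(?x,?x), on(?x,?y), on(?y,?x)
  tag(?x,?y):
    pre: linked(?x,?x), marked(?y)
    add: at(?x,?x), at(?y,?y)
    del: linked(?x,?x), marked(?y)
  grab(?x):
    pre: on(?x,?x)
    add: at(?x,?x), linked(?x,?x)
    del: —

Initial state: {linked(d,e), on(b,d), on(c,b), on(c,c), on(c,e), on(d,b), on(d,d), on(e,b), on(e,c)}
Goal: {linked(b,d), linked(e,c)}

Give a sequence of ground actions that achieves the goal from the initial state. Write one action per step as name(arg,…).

grab(c); move(c,e); grab(d); move(d,b)

1. grab(c)  →  {at(c,c), linked(c,c), linked(d,e), on(b,d), on(c,b), on(c,c), on(c,e), on(d,b), on(d,d), on(e,b), on(e,c)}
2. move(c,e)  →  {at(c,c), linked(d,e), linked(e,c), on(b,d), on(c,b), on(c,c), on(d,b), on(d,d), on(e,b)}
3. grab(d)  →  {at(c,c), at(d,d), linked(d,d), linked(d,e), linked(e,c), on(b,d), on(c,b), on(c,c), on(d,b), on(d,d), on(e,b)}
4. move(d,b)  →  {at(c,c), at(d,d), linked(b,d), linked(d,e), linked(e,c), on(c,b), on(c,c), on(d,d), on(e,b)}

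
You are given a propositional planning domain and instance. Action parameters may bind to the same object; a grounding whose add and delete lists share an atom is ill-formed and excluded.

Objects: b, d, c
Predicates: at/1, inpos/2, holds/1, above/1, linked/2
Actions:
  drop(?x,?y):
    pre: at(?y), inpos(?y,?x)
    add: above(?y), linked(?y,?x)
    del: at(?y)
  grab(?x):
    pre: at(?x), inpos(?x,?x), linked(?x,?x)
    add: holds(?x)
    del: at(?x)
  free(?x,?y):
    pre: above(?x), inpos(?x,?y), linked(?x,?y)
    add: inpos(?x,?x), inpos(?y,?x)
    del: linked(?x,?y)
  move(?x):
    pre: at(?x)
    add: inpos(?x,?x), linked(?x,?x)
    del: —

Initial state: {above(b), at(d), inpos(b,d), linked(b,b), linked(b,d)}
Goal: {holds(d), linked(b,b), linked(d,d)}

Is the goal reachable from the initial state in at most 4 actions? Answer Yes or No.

Yes

1. move(d)  →  {above(b), at(d), inpos(b,d), inpos(d,d), linked(b,b), linked(b,d), linked(d,d)}
2. grab(d)  →  {above(b), holds(d), inpos(b,d), inpos(d,d), linked(b,b), linked(b,d), linked(d,d)}
optimal plan length = 2; 2 ≤ 4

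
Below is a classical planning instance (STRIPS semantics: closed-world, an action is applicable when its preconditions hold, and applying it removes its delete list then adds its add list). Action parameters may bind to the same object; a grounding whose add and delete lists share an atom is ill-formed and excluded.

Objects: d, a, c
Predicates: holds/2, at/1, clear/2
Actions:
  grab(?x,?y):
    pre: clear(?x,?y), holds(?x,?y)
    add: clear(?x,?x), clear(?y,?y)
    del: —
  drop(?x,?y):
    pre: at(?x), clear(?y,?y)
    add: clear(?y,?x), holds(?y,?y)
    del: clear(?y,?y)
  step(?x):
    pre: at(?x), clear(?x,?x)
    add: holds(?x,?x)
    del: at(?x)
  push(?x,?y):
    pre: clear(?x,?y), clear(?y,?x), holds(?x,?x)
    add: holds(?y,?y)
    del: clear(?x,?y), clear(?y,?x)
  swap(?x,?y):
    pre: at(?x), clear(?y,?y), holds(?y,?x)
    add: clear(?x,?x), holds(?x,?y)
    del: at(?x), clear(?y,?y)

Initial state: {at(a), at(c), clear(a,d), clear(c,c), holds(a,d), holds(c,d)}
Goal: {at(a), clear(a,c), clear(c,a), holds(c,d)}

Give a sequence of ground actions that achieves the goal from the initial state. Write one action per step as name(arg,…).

grab(a,d); drop(a,c); drop(c,a)

1. grab(a,d)  →  {at(a), at(c), clear(a,a), clear(a,d), clear(c,c), clear(d,d), holds(a,d), holds(c,d)}
2. drop(a,c)  →  {at(a), at(c), clear(a,a), clear(a,d), clear(c,a), clear(d,d), holds(a,d), holds(c,c), holds(c,d)}
3. drop(c,a)  →  {at(a), at(c), clear(a,c), clear(a,d), clear(c,a), clear(d,d), holds(a,a), holds(a,d), holds(c,c), holds(c,d)}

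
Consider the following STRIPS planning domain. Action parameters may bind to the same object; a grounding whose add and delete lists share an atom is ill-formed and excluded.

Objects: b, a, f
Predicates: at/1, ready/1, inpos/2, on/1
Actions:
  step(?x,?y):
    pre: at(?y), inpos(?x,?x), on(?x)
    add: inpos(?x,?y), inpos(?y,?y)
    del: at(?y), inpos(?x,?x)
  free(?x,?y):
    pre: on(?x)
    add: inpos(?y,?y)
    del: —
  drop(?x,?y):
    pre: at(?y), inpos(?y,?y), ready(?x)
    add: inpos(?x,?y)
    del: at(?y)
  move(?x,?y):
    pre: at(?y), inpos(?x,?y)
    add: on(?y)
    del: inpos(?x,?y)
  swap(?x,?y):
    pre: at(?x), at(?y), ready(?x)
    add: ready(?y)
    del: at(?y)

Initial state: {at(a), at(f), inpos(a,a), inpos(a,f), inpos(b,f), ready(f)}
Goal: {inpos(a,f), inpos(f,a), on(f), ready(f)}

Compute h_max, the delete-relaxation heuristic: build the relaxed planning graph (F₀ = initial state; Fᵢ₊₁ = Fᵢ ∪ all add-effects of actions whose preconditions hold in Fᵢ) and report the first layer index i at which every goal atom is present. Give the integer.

F0 = init (6 atoms)
F1 = F0 ∪ {inpos(f,a), on(a), on(f), ready(a)}  (10 atoms)
goal ⊆ F1  ⇒  h_max = 1

1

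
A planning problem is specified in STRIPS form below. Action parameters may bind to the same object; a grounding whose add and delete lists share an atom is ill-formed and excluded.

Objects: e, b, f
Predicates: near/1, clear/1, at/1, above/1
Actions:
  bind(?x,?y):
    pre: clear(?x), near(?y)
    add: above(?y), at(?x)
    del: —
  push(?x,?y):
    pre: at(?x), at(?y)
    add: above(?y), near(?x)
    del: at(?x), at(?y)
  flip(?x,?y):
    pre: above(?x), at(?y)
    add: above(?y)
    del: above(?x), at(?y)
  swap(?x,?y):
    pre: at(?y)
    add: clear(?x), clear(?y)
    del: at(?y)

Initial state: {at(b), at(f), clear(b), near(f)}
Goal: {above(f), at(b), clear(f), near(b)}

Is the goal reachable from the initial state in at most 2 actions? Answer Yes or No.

1. push(b,b)  →  {above(b), at(f), clear(b), near(b), near(f)}
2. bind(b,f)  →  {above(b), above(f), at(b), at(f), clear(b), near(b), near(f)}
3. swap(e,f)  →  {above(b), above(f), at(b), clear(b), clear(e), clear(f), near(b), near(f)}
optimal plan length = 3; 3 > 2

No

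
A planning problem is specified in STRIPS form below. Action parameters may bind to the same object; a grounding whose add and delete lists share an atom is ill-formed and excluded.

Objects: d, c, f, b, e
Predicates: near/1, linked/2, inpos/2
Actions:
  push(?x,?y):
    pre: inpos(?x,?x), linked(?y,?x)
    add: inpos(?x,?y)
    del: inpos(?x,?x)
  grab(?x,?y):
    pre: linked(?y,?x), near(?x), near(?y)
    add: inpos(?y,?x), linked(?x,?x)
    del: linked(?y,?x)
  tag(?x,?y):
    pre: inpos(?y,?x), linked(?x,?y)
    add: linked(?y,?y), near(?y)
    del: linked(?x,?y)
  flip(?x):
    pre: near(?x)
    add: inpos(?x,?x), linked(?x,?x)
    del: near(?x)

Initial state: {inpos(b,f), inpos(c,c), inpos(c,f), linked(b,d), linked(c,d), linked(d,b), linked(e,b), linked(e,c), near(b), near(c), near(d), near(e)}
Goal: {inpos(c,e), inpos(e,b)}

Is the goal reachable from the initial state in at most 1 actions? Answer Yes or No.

No

1. push(c,e)  →  {inpos(b,f), inpos(c,e), inpos(c,f), linked(b,d), linked(c,d), linked(d,b), linked(e,b), linked(e,c), near(b), near(c), near(d), near(e)}
2. grab(b,e)  →  {inpos(b,f), inpos(c,e), inpos(c,f), inpos(e,b), linked(b,b), linked(b,d), linked(c,d), linked(d,b), linked(e,c), near(b), near(c), near(d), near(e)}
optimal plan length = 2; 2 > 1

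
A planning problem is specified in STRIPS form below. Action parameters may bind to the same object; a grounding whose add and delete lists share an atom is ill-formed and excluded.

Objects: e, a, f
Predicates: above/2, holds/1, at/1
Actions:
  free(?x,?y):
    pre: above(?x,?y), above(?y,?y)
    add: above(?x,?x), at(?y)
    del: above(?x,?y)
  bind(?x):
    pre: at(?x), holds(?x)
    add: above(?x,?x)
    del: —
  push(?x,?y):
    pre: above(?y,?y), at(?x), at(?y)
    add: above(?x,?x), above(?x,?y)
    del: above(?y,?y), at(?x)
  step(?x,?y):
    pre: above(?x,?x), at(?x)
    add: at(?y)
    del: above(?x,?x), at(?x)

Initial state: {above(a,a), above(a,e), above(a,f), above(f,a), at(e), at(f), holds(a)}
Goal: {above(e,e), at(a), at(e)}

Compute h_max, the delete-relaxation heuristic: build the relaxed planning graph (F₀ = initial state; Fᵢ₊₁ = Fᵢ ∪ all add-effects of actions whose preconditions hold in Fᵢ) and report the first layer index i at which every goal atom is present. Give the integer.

F0 = init (7 atoms)
F1 = F0 ∪ {above(f,f), at(a)}  (9 atoms)
F2 = F1 ∪ {above(e,a), above(e,e), above(e,f)}  (12 atoms)
goal ⊆ F2  ⇒  h_max = 2

2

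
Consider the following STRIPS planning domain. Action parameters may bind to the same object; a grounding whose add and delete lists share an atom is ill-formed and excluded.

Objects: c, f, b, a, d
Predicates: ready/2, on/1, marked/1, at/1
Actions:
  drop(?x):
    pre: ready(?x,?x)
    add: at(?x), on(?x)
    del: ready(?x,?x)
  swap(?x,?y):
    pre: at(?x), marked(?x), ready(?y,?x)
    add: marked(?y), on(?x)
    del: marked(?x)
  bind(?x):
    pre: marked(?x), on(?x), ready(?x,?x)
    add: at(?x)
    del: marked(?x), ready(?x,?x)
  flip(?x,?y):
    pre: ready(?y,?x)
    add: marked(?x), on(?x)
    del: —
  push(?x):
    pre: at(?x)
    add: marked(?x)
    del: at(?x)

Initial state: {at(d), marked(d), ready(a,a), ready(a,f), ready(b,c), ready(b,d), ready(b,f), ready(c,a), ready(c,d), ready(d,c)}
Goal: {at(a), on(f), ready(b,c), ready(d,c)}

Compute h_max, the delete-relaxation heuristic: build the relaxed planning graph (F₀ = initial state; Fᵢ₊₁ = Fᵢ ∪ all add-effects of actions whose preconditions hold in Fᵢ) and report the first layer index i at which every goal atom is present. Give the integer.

F0 = init (10 atoms)
F1 = F0 ∪ {at(a), marked(a), marked(b), marked(c), marked(f), on(a), on(c), on(d), on(f)}  (19 atoms)
goal ⊆ F1  ⇒  h_max = 1

1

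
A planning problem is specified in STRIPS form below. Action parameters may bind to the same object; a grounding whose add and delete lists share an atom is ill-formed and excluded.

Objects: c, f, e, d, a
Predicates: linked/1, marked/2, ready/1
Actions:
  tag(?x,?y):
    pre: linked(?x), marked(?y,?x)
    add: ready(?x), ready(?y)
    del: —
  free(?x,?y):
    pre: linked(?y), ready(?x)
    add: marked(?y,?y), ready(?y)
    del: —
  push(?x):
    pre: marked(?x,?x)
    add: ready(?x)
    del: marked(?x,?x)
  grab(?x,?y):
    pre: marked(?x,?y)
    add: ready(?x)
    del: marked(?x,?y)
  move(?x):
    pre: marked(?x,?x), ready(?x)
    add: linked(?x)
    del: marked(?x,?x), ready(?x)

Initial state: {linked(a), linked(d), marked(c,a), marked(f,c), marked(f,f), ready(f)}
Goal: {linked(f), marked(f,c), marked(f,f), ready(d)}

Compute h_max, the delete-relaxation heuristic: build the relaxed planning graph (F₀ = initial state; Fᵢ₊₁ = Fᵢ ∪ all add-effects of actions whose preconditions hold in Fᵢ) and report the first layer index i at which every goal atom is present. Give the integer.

1

F0 = init (6 atoms)
F1 = F0 ∪ {linked(f), marked(a,a), marked(d,d), ready(a), ready(c), ready(d)}  (12 atoms)
goal ⊆ F1  ⇒  h_max = 1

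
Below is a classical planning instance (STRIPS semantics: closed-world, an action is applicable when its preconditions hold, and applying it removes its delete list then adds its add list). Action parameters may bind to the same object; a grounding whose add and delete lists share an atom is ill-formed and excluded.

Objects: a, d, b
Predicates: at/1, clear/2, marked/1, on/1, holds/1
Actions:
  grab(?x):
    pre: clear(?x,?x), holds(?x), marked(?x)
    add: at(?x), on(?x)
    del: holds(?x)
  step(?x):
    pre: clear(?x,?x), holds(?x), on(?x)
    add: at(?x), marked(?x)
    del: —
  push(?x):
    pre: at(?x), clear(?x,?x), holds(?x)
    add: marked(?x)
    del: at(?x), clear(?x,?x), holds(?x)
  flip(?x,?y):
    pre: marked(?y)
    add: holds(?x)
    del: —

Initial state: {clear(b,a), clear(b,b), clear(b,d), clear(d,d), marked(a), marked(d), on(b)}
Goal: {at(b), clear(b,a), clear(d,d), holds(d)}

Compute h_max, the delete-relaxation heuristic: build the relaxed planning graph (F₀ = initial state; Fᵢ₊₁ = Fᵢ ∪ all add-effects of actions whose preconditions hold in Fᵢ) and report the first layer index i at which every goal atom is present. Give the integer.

F0 = init (7 atoms)
F1 = F0 ∪ {holds(a), holds(b), holds(d)}  (10 atoms)
F2 = F1 ∪ {at(b), at(d), marked(b), on(d)}  (14 atoms)
goal ⊆ F2  ⇒  h_max = 2

2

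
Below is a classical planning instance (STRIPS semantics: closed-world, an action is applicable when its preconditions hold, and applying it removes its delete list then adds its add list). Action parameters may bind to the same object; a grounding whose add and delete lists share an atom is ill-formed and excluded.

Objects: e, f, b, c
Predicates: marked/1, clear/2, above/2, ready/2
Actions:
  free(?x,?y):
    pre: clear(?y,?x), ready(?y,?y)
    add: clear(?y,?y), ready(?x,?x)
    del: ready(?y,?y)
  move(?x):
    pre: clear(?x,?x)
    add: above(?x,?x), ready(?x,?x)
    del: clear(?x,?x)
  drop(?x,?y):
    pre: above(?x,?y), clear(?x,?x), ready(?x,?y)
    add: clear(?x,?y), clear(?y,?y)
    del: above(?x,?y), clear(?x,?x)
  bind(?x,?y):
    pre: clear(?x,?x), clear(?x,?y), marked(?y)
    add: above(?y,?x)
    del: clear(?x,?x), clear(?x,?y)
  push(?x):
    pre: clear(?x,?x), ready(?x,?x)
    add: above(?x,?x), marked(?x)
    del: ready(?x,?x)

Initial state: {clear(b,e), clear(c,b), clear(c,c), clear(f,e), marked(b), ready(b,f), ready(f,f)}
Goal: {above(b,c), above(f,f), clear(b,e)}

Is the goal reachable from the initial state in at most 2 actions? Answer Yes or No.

1. free(e,f)  →  {clear(b,e), clear(c,b), clear(c,c), clear(f,e), clear(f,f), marked(b), ready(b,f), ready(e,e)}
2. move(f)  →  {above(f,f), clear(b,e), clear(c,b), clear(c,c), clear(f,e), marked(b), ready(b,f), ready(e,e), ready(f,f)}
3. bind(c,b)  →  {above(b,c), above(f,f), clear(b,e), clear(f,e), marked(b), ready(b,f), ready(e,e), ready(f,f)}
optimal plan length = 3; 3 > 2

No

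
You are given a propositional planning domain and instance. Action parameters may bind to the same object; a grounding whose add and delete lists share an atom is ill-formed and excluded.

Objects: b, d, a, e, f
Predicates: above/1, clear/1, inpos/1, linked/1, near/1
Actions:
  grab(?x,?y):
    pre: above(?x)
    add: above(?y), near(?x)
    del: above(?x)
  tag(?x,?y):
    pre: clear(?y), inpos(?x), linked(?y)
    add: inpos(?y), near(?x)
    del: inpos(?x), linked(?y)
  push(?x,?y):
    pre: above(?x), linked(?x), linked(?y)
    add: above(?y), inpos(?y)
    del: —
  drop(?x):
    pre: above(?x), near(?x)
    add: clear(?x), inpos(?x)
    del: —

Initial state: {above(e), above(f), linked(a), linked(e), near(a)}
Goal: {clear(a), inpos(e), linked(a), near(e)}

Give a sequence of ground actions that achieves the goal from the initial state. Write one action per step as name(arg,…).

1. grab(e,a)  →  {above(a), above(f), linked(a), linked(e), near(a), near(e)}
2. push(a,e)  →  {above(a), above(e), above(f), inpos(e), linked(a), linked(e), near(a), near(e)}
3. drop(a)  →  {above(a), above(e), above(f), clear(a), inpos(a), inpos(e), linked(a), linked(e), near(a), near(e)}

grab(e,a); push(a,e); drop(a)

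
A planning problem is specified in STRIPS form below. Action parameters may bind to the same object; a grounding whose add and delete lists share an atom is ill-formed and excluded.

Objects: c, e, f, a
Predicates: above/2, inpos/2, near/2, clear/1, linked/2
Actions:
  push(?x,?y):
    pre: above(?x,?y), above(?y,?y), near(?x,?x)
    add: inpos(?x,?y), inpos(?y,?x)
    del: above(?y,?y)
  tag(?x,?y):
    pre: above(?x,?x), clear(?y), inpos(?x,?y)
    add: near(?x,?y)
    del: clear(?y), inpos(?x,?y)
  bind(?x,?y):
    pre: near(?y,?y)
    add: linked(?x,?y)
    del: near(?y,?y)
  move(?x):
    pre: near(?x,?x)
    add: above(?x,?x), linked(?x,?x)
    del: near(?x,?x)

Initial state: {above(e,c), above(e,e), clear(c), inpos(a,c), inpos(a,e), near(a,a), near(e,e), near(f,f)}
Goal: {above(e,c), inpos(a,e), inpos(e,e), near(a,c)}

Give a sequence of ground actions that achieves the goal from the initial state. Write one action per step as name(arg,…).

1. push(e,e)  →  {above(e,c), clear(c), inpos(a,c), inpos(a,e), inpos(e,e), near(a,a), near(e,e), near(f,f)}
2. move(a)  →  {above(a,a), above(e,c), clear(c), inpos(a,c), inpos(a,e), inpos(e,e), linked(a,a), near(e,e), near(f,f)}
3. tag(a,c)  →  {above(a,a), above(e,c), inpos(a,e), inpos(e,e), linked(a,a), near(a,c), near(e,e), near(f,f)}

push(e,e); move(a); tag(a,c)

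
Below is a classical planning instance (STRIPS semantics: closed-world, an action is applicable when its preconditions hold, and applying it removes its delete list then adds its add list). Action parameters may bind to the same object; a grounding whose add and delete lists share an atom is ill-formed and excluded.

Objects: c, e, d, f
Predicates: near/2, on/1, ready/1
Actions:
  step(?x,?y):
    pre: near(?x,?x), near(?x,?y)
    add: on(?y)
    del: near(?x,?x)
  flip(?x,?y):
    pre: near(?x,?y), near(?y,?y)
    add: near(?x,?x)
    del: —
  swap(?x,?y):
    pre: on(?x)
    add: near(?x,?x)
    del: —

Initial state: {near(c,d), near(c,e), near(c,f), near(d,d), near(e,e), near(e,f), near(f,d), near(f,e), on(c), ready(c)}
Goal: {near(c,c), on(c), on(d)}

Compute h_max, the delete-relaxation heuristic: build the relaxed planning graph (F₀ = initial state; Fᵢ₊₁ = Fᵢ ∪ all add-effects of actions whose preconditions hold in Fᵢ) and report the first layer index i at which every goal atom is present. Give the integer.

F0 = init (10 atoms)
F1 = F0 ∪ {near(c,c), near(f,f), on(d), on(e), on(f)}  (15 atoms)
goal ⊆ F1  ⇒  h_max = 1

1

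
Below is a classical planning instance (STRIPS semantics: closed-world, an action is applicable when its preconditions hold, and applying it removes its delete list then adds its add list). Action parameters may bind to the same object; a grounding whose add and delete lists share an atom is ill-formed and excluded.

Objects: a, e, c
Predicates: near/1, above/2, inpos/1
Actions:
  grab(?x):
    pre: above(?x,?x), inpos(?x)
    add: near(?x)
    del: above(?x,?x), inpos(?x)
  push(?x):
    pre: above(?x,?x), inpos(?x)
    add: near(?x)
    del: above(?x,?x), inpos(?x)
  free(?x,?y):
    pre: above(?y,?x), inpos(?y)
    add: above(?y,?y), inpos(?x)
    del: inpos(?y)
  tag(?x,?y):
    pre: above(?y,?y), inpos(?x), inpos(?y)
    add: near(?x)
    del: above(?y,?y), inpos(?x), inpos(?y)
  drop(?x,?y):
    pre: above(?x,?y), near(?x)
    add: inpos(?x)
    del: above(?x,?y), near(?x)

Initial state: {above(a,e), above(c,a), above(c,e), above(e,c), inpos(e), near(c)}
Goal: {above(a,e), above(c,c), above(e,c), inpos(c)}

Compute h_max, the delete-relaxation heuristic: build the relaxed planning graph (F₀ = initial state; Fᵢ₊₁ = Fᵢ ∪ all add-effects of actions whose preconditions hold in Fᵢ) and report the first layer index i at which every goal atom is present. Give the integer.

2

F0 = init (6 atoms)
F1 = F0 ∪ {above(e,e), inpos(c)}  (8 atoms)
F2 = F1 ∪ {above(c,c), inpos(a), near(e)}  (11 atoms)
goal ⊆ F2  ⇒  h_max = 2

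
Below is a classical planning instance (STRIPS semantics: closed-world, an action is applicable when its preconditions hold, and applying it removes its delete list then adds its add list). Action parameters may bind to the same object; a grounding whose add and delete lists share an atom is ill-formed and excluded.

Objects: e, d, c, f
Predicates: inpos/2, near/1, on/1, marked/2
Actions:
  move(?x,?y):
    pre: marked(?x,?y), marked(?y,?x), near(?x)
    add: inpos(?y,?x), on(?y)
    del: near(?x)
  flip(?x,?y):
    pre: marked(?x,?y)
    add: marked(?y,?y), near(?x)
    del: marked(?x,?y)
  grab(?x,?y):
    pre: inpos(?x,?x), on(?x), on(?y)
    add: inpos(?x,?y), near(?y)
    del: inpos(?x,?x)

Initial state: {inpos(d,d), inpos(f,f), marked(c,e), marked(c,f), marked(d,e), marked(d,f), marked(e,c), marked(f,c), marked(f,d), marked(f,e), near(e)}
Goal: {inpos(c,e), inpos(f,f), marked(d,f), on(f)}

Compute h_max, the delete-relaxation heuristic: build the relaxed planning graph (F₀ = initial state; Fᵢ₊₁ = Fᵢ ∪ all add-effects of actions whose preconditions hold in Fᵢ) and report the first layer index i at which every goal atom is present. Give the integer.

F0 = init (11 atoms)
F1 = F0 ∪ {inpos(c,e), marked(c,c), marked(d,d), marked(e,e), marked(f,f), near(c), near(d), near(f), on(c)}  (20 atoms)
F2 = F1 ∪ {inpos(c,c), inpos(c,f), inpos(d,f), inpos(e,c), inpos(e,e), inpos(f,c), inpos(f,d), on(d), on(e), on(f)}  (30 atoms)
goal ⊆ F2  ⇒  h_max = 2

2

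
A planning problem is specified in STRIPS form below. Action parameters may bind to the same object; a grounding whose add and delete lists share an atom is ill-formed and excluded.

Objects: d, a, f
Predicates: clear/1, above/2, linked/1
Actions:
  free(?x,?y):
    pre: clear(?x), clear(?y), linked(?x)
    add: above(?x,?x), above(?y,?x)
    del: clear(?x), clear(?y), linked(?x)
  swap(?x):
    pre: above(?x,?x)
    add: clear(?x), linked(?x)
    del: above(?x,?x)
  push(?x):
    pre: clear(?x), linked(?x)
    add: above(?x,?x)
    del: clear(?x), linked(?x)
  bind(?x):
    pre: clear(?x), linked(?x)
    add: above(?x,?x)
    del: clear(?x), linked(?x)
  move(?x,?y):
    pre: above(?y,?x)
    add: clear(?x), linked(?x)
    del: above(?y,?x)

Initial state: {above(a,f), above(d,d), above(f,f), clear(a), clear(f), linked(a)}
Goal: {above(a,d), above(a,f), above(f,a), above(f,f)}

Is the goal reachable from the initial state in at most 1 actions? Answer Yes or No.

1. free(a,f)  →  {above(a,a), above(a,f), above(d,d), above(f,a), above(f,f)}
2. swap(d)  →  {above(a,a), above(a,f), above(f,a), above(f,f), clear(d), linked(d)}
3. swap(a)  →  {above(a,f), above(f,a), above(f,f), clear(a), clear(d), linked(a), linked(d)}
4. free(d,a)  →  {above(a,d), above(a,f), above(d,d), above(f,a), above(f,f), linked(a)}
optimal plan length = 4; 4 > 1

No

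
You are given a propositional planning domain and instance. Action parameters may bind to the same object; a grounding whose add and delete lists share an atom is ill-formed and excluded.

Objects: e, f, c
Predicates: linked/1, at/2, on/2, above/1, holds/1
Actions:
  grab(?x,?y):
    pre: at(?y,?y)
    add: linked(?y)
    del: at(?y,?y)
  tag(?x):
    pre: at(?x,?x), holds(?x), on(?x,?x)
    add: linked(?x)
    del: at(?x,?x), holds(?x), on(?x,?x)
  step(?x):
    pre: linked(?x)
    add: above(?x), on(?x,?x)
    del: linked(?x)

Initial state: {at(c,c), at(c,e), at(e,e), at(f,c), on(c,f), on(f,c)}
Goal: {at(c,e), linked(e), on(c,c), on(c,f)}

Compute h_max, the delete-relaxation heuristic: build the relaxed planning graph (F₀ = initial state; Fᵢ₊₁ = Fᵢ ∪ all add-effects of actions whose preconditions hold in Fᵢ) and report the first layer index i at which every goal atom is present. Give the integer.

2

F0 = init (6 atoms)
F1 = F0 ∪ {linked(c), linked(e)}  (8 atoms)
F2 = F1 ∪ {above(c), above(e), on(c,c), on(e,e)}  (12 atoms)
goal ⊆ F2  ⇒  h_max = 2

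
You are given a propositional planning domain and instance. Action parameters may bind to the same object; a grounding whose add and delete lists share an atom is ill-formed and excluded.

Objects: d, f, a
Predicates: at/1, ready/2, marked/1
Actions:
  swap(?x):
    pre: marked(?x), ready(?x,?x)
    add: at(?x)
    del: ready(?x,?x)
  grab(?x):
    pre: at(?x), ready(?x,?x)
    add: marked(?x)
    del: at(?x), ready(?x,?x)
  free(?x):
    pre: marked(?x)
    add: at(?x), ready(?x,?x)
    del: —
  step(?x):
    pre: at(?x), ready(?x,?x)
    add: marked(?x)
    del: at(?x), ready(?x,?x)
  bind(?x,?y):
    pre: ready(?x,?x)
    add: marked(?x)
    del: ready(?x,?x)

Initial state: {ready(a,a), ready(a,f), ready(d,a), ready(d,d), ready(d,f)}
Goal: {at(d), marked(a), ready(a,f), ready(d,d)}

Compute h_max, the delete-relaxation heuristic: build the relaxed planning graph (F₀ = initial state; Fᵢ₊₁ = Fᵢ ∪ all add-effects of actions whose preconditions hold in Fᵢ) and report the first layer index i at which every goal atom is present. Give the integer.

F0 = init (5 atoms)
F1 = F0 ∪ {marked(a), marked(d)}  (7 atoms)
F2 = F1 ∪ {at(a), at(d)}  (9 atoms)
goal ⊆ F2  ⇒  h_max = 2

2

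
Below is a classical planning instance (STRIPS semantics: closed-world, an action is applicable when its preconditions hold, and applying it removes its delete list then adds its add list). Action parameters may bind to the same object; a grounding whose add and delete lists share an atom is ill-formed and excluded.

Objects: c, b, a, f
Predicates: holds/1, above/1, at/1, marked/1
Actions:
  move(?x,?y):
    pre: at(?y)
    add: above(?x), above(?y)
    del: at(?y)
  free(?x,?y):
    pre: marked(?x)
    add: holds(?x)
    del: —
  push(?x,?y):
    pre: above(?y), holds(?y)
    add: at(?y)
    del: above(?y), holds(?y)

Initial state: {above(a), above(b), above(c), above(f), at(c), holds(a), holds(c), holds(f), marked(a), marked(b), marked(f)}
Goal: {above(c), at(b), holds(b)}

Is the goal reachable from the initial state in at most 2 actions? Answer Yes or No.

1. free(b,c)  →  {above(a), above(b), above(c), above(f), at(c), holds(a), holds(b), holds(c), holds(f), marked(a), marked(b), marked(f)}
2. push(c,b)  →  {above(a), above(c), above(f), at(b), at(c), holds(a), holds(c), holds(f), marked(a), marked(b), marked(f)}
3. free(b,c)  →  {above(a), above(c), above(f), at(b), at(c), holds(a), holds(b), holds(c), holds(f), marked(a), marked(b), marked(f)}
optimal plan length = 3; 3 > 2

No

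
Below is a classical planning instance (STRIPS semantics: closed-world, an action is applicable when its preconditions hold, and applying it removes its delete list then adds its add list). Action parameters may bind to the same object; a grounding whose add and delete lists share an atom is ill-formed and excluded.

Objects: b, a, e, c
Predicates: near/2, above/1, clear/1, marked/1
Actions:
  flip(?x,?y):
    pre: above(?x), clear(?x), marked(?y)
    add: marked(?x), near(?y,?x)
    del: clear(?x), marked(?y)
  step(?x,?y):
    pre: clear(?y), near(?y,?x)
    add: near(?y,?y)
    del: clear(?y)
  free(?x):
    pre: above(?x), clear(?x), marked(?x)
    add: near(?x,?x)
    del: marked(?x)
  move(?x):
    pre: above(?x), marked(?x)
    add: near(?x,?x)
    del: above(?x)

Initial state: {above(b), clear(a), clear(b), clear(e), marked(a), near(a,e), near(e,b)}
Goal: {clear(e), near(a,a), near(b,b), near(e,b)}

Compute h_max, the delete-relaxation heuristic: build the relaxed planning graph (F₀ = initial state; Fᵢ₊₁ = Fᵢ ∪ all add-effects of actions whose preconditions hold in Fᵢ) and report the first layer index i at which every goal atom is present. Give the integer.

F0 = init (7 atoms)
F1 = F0 ∪ {marked(b), near(a,a), near(a,b), near(e,e)}  (11 atoms)
F2 = F1 ∪ {near(b,b)}  (12 atoms)
goal ⊆ F2  ⇒  h_max = 2

2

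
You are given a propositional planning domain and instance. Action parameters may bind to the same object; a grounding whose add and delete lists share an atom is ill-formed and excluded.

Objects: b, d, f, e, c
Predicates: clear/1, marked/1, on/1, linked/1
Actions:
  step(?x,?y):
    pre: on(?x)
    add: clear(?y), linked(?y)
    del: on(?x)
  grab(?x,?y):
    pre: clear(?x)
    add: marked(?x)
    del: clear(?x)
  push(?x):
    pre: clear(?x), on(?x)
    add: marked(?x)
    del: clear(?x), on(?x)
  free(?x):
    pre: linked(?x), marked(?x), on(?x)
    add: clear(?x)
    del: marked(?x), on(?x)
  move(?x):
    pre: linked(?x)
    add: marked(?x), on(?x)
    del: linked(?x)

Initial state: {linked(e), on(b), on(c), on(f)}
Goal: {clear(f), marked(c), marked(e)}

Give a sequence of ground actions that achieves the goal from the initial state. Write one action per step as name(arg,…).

step(b,f); step(f,c); grab(c,b); move(e)

1. step(b,f)  →  {clear(f), linked(e), linked(f), on(c), on(f)}
2. step(f,c)  →  {clear(c), clear(f), linked(c), linked(e), linked(f), on(c)}
3. grab(c,b)  →  {clear(f), linked(c), linked(e), linked(f), marked(c), on(c)}
4. move(e)  →  {clear(f), linked(c), linked(f), marked(c), marked(e), on(c), on(e)}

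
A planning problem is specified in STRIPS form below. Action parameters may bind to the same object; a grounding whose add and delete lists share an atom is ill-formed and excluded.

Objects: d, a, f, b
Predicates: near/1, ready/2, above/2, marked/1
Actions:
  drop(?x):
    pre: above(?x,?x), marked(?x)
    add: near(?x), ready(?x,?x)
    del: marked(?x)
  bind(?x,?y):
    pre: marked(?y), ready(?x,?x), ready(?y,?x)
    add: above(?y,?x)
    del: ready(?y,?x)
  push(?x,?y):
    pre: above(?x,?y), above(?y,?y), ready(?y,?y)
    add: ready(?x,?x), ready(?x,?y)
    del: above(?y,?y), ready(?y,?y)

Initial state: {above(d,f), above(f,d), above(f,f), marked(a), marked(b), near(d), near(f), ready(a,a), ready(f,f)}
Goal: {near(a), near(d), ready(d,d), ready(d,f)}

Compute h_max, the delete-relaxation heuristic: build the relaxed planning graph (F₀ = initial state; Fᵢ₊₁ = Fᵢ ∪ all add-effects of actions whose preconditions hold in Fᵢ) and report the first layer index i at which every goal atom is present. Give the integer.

2

F0 = init (9 atoms)
F1 = F0 ∪ {above(a,a), ready(d,d), ready(d,f)}  (12 atoms)
F2 = F1 ∪ {near(a)}  (13 atoms)
goal ⊆ F2  ⇒  h_max = 2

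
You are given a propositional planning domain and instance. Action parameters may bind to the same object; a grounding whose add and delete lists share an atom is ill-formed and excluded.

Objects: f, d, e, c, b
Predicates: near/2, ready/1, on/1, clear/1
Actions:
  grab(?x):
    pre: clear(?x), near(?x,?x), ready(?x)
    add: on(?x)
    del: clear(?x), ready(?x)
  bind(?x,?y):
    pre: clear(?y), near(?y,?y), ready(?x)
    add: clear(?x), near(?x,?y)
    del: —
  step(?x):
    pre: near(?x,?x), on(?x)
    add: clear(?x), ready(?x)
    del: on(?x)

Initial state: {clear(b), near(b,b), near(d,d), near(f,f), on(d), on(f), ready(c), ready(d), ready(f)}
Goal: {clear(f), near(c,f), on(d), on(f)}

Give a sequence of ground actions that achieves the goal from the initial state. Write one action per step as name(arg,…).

bind(f,b); bind(c,f)

1. bind(f,b)  →  {clear(b), clear(f), near(b,b), near(d,d), near(f,b), near(f,f), on(d), on(f), ready(c), ready(d), ready(f)}
2. bind(c,f)  →  {clear(b), clear(c), clear(f), near(b,b), near(c,f), near(d,d), near(f,b), near(f,f), on(d), on(f), ready(c), ready(d), ready(f)}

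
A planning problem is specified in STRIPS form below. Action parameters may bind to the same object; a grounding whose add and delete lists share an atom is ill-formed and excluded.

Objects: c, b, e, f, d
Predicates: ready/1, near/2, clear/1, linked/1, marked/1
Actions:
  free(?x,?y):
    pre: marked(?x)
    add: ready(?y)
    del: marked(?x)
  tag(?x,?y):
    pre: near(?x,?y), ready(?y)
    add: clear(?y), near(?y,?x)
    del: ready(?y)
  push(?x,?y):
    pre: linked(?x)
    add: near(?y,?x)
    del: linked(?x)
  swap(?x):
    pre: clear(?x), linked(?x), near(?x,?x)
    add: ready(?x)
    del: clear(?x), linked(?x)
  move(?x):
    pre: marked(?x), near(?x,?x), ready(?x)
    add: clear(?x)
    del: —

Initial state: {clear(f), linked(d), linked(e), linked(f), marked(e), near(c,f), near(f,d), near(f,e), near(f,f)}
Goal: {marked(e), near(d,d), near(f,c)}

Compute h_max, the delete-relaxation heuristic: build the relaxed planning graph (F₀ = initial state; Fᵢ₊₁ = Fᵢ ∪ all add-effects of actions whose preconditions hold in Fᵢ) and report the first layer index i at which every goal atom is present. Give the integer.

F0 = init (9 atoms)
F1 = F0 ∪ {near(b,d), near(b,e), near(b,f), near(c,d), near(c,e), near(d,d), near(d,e), near(d,f), near(e,d), near(e,e), near(e,f), ready(b), ready(c), ready(d), ready(e), ready(f)}  (25 atoms)
F2 = F1 ∪ {clear(d), clear(e), near(d,b), near(d,c), near(e,b), near(e,c), near(f,b), near(f,c)}  (33 atoms)
goal ⊆ F2  ⇒  h_max = 2

2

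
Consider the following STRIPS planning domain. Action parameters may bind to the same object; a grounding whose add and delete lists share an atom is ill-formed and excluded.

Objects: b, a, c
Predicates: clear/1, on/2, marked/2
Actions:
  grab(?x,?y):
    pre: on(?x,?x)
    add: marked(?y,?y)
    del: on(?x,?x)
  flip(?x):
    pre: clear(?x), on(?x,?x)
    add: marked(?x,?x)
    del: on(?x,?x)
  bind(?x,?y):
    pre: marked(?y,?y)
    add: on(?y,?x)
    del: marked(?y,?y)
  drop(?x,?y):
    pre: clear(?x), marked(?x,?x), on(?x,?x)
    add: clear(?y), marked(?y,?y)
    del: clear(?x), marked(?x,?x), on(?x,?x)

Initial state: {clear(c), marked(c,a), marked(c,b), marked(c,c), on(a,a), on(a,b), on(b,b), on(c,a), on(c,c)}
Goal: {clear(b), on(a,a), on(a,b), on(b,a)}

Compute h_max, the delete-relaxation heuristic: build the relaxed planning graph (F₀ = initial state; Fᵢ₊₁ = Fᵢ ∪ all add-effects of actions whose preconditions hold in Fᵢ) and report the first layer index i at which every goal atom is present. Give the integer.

F0 = init (9 atoms)
F1 = F0 ∪ {clear(a), clear(b), marked(a,a), marked(b,b), on(c,b)}  (14 atoms)
F2 = F1 ∪ {on(a,c), on(b,a), on(b,c)}  (17 atoms)
goal ⊆ F2  ⇒  h_max = 2

2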